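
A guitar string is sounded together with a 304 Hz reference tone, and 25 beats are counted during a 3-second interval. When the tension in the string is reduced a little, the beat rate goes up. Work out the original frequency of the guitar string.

Beat frequency = 25/3 = 8.3333 Hz.
|f − 304| = 8.3333, so the guitar string was at either 295.6667 Hz or 312.3333 Hz.
Lower tension means lower frequency; the adjustment lowers the guitar string's frequency.
The beat rate rose, so the adjustment moved the guitar string further from 304 Hz — it was already below the reference.

295.6667 Hz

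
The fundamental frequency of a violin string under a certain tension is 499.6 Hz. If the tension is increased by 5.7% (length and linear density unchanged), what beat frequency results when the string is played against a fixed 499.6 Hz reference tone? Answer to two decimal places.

14.04 Hz

For a string, f ∝ √T, so the new frequency is 499.6·√1.057 = 513.6413 Hz.
f_beat = |513.6413 − 499.6| = 14.04 Hz.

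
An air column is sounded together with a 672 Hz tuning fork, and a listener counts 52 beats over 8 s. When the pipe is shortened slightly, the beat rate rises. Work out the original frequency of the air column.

Beat frequency = 52/8 = 6.5 Hz.
|f − 672| = 6.5, so the air column was at either 665.5 Hz or 678.5 Hz.
A shorter pipe has a higher fundamental; the adjustment raises the air column's frequency.
The beat rate rose, so the adjustment moved the air column further from 672 Hz — it was already above the reference.

678.5 Hz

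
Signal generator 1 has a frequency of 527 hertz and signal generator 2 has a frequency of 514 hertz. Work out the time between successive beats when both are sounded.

0.077 s

f_beat = |527 − 514| = 13 Hz.
Beat period T = 1 / f_beat = 1 / 13 s.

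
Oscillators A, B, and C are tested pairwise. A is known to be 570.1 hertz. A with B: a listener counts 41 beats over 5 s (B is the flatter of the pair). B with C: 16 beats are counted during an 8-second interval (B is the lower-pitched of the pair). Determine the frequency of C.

A–B: Beat frequency = 41/5 = 8.2 Hz.
B is below A, so f_B = 570.1 − 8.2 = 561.9 Hz.
B–C: Beat frequency = 16/8 = 2 Hz.
C is above B, so f_C = 561.9 + 2 = 563.9 Hz.

563.9 Hz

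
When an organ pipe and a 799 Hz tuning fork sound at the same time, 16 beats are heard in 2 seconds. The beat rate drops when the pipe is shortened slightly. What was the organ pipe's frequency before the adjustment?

791 Hz

Beat frequency = 16/2 = 8 Hz.
|f − 799| = 8, so the organ pipe was at either 791 Hz or 807 Hz.
A shorter pipe has a higher fundamental; the adjustment raises the organ pipe's frequency.
The beat rate fell, so the adjustment moved the organ pipe toward 799 Hz — it must have started below the reference.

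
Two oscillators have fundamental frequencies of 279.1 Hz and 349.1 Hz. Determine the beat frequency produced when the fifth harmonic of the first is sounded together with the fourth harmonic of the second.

Fifth harmonic of the first: 5·279.1 = 1395.5 Hz.
Fourth harmonic of the second: 4·349.1 = 1396.4 Hz.
f_beat = |1395.5 − 1396.4| = 0.9 Hz.

0.9 Hz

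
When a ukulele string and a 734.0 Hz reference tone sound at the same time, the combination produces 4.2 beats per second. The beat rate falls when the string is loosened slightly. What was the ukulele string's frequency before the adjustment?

738.2 Hz

|f − 734.0| = 4.2, so the ukulele string was at either 729.8 Hz or 738.2 Hz.
Reducing tension lowers a string's frequency; the adjustment lowers the ukulele string's frequency.
The beat rate fell, so the adjustment moved the ukulele string toward 734.0 Hz — it must have started above the reference.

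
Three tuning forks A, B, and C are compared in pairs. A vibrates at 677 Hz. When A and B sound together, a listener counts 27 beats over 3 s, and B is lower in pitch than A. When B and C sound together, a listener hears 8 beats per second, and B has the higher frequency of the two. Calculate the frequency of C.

A–B: Beat frequency = 27/3 = 9 Hz.
B is below A, so f_B = 677 − 9 = 668 Hz.
C is below B, so f_C = 668 − 8 = 660 Hz.

660 Hz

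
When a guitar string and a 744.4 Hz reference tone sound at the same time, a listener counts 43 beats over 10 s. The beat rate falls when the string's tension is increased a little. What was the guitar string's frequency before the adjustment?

Beat frequency = 43/10 = 4.3 Hz.
|f − 744.4| = 4.3, so the guitar string was at either 740.1 Hz or 748.7 Hz.
Higher tension means higher frequency; the adjustment raises the guitar string's frequency.
The beat rate fell, so the adjustment moved the guitar string toward 744.4 Hz — it must have started below the reference.

740.1 Hz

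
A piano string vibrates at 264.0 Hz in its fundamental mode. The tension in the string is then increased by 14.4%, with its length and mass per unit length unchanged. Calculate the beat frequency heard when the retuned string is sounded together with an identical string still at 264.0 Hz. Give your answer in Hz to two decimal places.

18.37 Hz

For a string, f ∝ √T, so the new frequency is 264.0·√1.144 = 282.3690 Hz.
f_beat = |282.3690 − 264.0| = 18.37 Hz.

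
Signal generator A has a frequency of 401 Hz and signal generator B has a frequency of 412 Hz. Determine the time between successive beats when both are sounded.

f_beat = |401 − 412| = 11 Hz.
Beat period T = 1 / f_beat = 1 / 11 s.

0.091 s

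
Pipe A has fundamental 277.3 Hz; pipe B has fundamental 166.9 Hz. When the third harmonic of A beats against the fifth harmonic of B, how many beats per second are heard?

Third harmonic of the first: 3·277.3 = 831.9 Hz.
Fifth harmonic of the second: 5·166.9 = 834.5 Hz.
f_beat = |831.9 − 834.5| = 2.6 Hz.

2.6 Hz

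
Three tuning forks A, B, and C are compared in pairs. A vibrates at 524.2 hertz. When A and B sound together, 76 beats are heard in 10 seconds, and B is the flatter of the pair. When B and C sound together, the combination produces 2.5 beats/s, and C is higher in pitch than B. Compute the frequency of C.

A–B: Beat frequency = 76/10 = 7.6 Hz.
B is below A, so f_B = 524.2 − 7.6 = 516.6 Hz.
C is above B, so f_C = 516.6 + 2.5 = 519.1 Hz.

519.1 Hz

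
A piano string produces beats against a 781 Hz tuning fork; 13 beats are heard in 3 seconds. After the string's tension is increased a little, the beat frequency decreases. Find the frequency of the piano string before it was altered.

Beat frequency = 13/3 = 4.3333 Hz.
|f − 781| = 4.3333, so the piano string was at either 776.6667 Hz or 785.3333 Hz.
Higher tension means higher frequency; the adjustment raises the piano string's frequency.
The beat rate fell, so the adjustment moved the piano string toward 781 Hz — it must have started below the reference.

776.6667 Hz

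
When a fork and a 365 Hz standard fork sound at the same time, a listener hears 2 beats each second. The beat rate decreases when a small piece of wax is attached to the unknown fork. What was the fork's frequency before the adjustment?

367 Hz

|f − 365| = 2, so the fork was at either 363 Hz or 367 Hz.
Loading a fork with wax lowers its frequency; the adjustment lowers the fork's frequency.
The beat rate fell, so the adjustment moved the fork toward 365 Hz — it must have started above the reference.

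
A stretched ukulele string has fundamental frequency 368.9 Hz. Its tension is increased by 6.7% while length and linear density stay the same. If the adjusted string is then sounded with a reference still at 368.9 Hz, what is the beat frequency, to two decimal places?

For a string, f ∝ √T, so the new frequency is 368.9·√1.067 = 381.0578 Hz.
f_beat = |381.0578 − 368.9| = 12.16 Hz.

12.16 Hz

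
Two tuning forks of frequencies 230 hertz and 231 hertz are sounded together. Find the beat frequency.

1 Hz

f_beat = |f₁ − f₂|.
|230 − 231| = 1 Hz.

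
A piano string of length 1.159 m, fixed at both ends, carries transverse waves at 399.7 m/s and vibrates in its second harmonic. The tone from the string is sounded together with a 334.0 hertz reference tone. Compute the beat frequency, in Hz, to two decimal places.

For a string fixed at both ends, f_n = n·v/(2L) = 2·399.7/(2·1.159) = 344.8663 Hz.
f_beat = |344.8663 − 334.0| = 10.87 Hz.

10.87 Hz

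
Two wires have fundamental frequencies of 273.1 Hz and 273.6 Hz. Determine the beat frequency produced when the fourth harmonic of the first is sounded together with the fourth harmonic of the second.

2.0 Hz

Fourth harmonic of the first: 4·273.1 = 1092.4 Hz.
Fourth harmonic of the second: 4·273.6 = 1094.4 Hz.
f_beat = |1092.4 − 1094.4| = 2.0 Hz.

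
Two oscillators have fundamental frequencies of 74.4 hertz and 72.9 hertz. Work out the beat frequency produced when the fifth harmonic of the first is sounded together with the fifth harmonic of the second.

Fifth harmonic of the first: 5·74.4 = 372.0 Hz.
Fifth harmonic of the second: 5·72.9 = 364.5 Hz.
f_beat = |372.0 − 364.5| = 7.5 Hz.

7.5 Hz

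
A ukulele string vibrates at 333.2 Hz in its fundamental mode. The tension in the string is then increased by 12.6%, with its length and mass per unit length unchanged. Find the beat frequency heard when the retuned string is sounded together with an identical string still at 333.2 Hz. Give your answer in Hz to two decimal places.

20.37 Hz

For a string, f ∝ √T, so the new frequency is 333.2·√1.126 = 353.5690 Hz.
f_beat = |353.5690 − 333.2| = 20.37 Hz.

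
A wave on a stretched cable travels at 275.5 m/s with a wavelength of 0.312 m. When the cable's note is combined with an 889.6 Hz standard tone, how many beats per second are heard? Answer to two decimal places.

Source frequency f = v/λ = 275.5/0.312 = 883.0128 Hz.
f_beat = |883.0128 − 889.6| = 6.59 Hz.

6.59 Hz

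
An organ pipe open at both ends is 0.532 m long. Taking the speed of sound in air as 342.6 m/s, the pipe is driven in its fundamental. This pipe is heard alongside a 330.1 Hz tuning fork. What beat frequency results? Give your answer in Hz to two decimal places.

8.11 Hz

Open pipe: f_n = n·v/(2L) = 1·342.6/(2·0.532) = 321.9925 Hz.
f_beat = |321.9925 − 330.1| = 8.11 Hz.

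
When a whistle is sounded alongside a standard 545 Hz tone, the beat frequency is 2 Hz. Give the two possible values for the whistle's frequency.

543 Hz or 547 Hz

|f − 545| = 2, so f = 545 ± 2.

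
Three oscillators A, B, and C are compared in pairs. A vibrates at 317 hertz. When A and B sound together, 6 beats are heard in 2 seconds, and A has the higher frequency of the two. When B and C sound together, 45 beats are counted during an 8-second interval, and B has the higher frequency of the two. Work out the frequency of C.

308.375 Hz

A–B: Beat frequency = 6/2 = 3 Hz.
B is below A, so f_B = 317 − 3 = 314 Hz.
B–C: Beat frequency = 45/8 = 5.625 Hz.
C is below B, so f_C = 314 − 5.625 = 308.375 Hz.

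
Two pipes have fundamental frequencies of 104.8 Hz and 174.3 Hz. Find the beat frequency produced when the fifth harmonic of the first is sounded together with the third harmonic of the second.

1.1 Hz

Fifth harmonic of the first: 5·104.8 = 524.0 Hz.
Third harmonic of the second: 3·174.3 = 522.9 Hz.
f_beat = |524.0 − 522.9| = 1.1 Hz.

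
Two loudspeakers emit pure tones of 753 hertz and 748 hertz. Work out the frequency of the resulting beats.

5 Hz

The beat frequency equals the magnitude of the frequency difference.
|753 − 748| = 5 Hz.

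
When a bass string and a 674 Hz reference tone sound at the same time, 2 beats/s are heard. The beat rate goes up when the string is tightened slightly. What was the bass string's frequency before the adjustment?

676 Hz

|f − 674| = 2, so the bass string was at either 672 Hz or 676 Hz.
Increasing tension raises a string's frequency; the adjustment raises the bass string's frequency.
The beat rate rose, so the adjustment moved the bass string further from 674 Hz — it was already above the reference.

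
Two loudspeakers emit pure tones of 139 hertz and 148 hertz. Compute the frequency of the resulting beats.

9 Hz

f_beat = |f₁ − f₂|.
|139 − 148| = 9 Hz.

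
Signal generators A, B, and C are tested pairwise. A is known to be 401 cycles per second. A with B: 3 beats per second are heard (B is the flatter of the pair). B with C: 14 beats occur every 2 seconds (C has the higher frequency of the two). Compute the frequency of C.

B is below A, so f_B = 401 − 3 = 398 Hz.
B–C: Beat frequency = 14/2 = 7 Hz.
C is above B, so f_C = 398 + 7 = 405 Hz.

405 Hz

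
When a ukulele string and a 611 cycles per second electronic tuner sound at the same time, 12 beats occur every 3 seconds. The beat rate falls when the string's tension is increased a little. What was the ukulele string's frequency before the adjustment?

607 Hz

Beat frequency = 12/3 = 4 Hz.
|f − 611| = 4, so the ukulele string was at either 607 Hz or 615 Hz.
Higher tension means higher frequency; the adjustment raises the ukulele string's frequency.
The beat rate fell, so the adjustment moved the ukulele string toward 611 Hz — it must have started below the reference.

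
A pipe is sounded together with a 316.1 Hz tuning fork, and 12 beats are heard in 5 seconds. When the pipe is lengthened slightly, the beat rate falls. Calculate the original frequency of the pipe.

Beat frequency = 12/5 = 2.4 Hz.
|f − 316.1| = 2.4, so the pipe was at either 313.7 Hz or 318.5 Hz.
A longer pipe has a lower fundamental; the adjustment lowers the pipe's frequency.
The beat rate fell, so the adjustment moved the pipe toward 316.1 Hz — it must have started above the reference.

318.5 Hz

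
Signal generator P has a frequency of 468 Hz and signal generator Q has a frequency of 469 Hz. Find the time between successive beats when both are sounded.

f_beat = |468 − 469| = 1 Hz.
Beat period T = 1 / f_beat = 1 / 1 s.

1.000 s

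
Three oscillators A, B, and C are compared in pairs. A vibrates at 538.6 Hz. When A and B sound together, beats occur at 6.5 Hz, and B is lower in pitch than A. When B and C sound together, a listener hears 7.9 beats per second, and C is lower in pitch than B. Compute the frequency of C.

524.2 Hz

B is below A, so f_B = 538.6 − 6.5 = 532.1 Hz.
C is below B, so f_C = 532.1 − 7.9 = 524.2 Hz.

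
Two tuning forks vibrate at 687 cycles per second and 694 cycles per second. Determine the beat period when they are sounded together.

0.143 s

f_beat = |687 − 694| = 7 Hz.
Beat period T = 1 / f_beat = 1 / 7 s.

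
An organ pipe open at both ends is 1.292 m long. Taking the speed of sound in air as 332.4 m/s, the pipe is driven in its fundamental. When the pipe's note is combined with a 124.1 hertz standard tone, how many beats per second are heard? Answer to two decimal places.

4.54 Hz

Open pipe: f_n = n·v/(2L) = 1·332.4/(2·1.292) = 128.6378 Hz.
f_beat = |128.6378 − 124.1| = 4.54 Hz.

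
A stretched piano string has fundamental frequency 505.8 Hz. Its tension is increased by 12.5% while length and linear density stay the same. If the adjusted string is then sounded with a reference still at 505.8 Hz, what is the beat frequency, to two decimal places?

For a string, f ∝ √T, so the new frequency is 505.8·√1.125 = 536.4819 Hz.
f_beat = |536.4819 − 505.8| = 30.68 Hz.

30.68 Hz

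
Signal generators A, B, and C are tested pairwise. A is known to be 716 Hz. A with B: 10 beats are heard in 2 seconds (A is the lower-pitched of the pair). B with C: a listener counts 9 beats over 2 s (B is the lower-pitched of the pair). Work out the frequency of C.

A–B: Beat frequency = 10/2 = 5 Hz.
B is above A, so f_B = 716 + 5 = 721 Hz.
B–C: Beat frequency = 9/2 = 4.5 Hz.
C is above B, so f_C = 721 + 4.5 = 725.5 Hz.

725.5 Hz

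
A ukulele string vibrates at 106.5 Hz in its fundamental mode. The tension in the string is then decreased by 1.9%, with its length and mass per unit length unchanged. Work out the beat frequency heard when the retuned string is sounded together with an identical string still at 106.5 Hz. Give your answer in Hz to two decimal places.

For a string, f ∝ √T, so the new frequency is 106.5·√0.981 = 105.4834 Hz.
f_beat = |105.4834 − 106.5| = 1.02 Hz.

1.02 Hz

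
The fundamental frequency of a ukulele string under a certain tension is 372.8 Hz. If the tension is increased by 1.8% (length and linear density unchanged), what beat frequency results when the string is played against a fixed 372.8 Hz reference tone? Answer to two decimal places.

For a string, f ∝ √T, so the new frequency is 372.8·√1.018 = 376.1402 Hz.
f_beat = |376.1402 − 372.8| = 3.34 Hz.

3.34 Hz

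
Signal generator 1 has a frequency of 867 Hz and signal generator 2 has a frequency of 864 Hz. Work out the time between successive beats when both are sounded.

0.333 s

f_beat = |867 − 864| = 3 Hz.
Beat period T = 1 / f_beat = 1 / 3 s.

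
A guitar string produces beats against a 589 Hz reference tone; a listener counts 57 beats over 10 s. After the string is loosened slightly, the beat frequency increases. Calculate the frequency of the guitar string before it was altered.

Beat frequency = 57/10 = 5.7 Hz.
|f − 589| = 5.7, so the guitar string was at either 583.3 Hz or 594.7 Hz.
Reducing tension lowers a string's frequency; the adjustment lowers the guitar string's frequency.
The beat rate rose, so the adjustment moved the guitar string further from 589 Hz — it was already below the reference.

583.3 Hz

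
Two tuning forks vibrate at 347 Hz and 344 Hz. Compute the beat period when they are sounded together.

0.333 s

f_beat = |347 − 344| = 3 Hz.
Beat period T = 1 / f_beat = 1 / 3 s.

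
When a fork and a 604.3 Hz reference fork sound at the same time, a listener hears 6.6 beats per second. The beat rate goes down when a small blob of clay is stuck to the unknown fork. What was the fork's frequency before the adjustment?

610.9 Hz

|f − 604.3| = 6.6, so the fork was at either 597.7 Hz or 610.9 Hz.
Adding mass to a fork lowers its frequency; the adjustment lowers the fork's frequency.
The beat rate fell, so the adjustment moved the fork toward 604.3 Hz — it must have started above the reference.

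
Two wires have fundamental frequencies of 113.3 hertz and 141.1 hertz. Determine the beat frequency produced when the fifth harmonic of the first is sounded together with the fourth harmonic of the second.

Fifth harmonic of the first: 5·113.3 = 566.5 Hz.
Fourth harmonic of the second: 4·141.1 = 564.4 Hz.
f_beat = |566.5 − 564.4| = 2.1 Hz.

2.1 Hz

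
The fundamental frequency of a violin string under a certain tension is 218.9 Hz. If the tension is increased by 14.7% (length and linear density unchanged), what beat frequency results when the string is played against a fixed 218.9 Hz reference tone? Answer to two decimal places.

15.54 Hz

For a string, f ∝ √T, so the new frequency is 218.9·√1.147 = 234.4377 Hz.
f_beat = |234.4377 − 218.9| = 15.54 Hz.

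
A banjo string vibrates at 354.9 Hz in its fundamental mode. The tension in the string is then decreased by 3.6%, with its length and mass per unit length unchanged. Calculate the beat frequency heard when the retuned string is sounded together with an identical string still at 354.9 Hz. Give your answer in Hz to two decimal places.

6.45 Hz

For a string, f ∝ √T, so the new frequency is 354.9·√0.964 = 348.4532 Hz.
f_beat = |348.4532 − 354.9| = 6.45 Hz.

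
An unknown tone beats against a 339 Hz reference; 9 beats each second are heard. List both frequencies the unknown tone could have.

|f − 339| = 9, so f = 339 ± 9.

330 Hz or 348 Hz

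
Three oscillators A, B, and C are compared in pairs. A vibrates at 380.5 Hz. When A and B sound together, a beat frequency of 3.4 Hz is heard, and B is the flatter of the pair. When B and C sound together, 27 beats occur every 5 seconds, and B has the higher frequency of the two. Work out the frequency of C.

B is below A, so f_B = 380.5 − 3.4 = 377.1 Hz.
B–C: Beat frequency = 27/5 = 5.4 Hz.
C is below B, so f_C = 377.1 − 5.4 = 371.7 Hz.

371.7 Hz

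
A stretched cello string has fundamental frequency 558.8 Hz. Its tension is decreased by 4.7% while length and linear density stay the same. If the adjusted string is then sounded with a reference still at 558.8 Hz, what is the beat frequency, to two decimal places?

13.29 Hz

For a string, f ∝ √T, so the new frequency is 558.8·√0.953 = 545.5102 Hz.
f_beat = |545.5102 − 558.8| = 13.29 Hz.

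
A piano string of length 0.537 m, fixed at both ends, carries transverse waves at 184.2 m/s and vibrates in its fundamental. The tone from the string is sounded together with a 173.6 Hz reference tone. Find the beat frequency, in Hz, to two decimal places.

2.09 Hz

For a string fixed at both ends, f_n = n·v/(2L) = 1·184.2/(2·0.537) = 171.5084 Hz.
f_beat = |171.5084 − 173.6| = 2.09 Hz.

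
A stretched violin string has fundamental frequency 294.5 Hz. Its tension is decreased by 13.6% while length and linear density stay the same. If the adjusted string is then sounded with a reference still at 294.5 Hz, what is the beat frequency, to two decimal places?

For a string, f ∝ √T, so the new frequency is 294.5·√0.864 = 273.7425 Hz.
f_beat = |273.7425 − 294.5| = 20.76 Hz.

20.76 Hz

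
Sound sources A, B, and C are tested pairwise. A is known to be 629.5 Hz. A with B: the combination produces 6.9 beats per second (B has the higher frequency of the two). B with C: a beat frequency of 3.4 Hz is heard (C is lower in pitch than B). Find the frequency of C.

633 Hz

B is above A, so f_B = 629.5 + 6.9 = 636.4 Hz.
C is below B, so f_C = 636.4 − 3.4 = 633 Hz.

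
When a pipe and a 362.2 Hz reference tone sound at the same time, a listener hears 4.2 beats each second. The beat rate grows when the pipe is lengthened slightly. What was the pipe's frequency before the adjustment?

358 Hz

|f − 362.2| = 4.2, so the pipe was at either 358 Hz or 366.4 Hz.
A longer pipe has a lower fundamental; the adjustment lowers the pipe's frequency.
The beat rate rose, so the adjustment moved the pipe further from 362.2 Hz — it was already below the reference.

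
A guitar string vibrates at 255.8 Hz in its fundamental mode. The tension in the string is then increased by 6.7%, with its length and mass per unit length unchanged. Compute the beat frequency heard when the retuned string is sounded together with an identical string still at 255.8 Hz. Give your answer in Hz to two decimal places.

8.43 Hz

For a string, f ∝ √T, so the new frequency is 255.8·√1.067 = 264.2304 Hz.
f_beat = |264.2304 − 255.8| = 8.43 Hz.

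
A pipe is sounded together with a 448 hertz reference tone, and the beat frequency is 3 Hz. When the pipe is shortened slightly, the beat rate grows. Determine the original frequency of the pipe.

451 Hz

|f − 448| = 3, so the pipe was at either 445 Hz or 451 Hz.
A shorter pipe has a higher fundamental; the adjustment raises the pipe's frequency.
The beat rate rose, so the adjustment moved the pipe further from 448 Hz — it was already above the reference.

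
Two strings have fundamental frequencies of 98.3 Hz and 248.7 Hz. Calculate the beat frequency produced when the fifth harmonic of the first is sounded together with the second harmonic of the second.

Fifth harmonic of the first: 5·98.3 = 491.5 Hz.
Second harmonic of the second: 2·248.7 = 497.4 Hz.
f_beat = |491.5 − 497.4| = 5.9 Hz.

5.9 Hz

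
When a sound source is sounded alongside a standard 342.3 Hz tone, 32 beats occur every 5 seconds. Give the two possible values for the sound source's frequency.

Beat frequency = 32/5 = 6.4 Hz.
|f − 342.3| = 6.4, so f = 342.3 ± 6.4.

335.9 Hz or 348.7 Hz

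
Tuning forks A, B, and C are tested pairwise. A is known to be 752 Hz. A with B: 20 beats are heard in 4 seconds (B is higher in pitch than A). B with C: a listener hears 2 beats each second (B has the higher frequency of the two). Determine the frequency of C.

A–B: Beat frequency = 20/4 = 5 Hz.
B is above A, so f_B = 752 + 5 = 757 Hz.
C is below B, so f_C = 757 − 2 = 755 Hz.

755 Hz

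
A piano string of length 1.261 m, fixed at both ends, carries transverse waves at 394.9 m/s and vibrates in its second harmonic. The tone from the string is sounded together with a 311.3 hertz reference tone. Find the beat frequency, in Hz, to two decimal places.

For a string fixed at both ends, f_n = n·v/(2L) = 2·394.9/(2·1.261) = 313.1642 Hz.
f_beat = |313.1642 − 311.3| = 1.86 Hz.

1.86 Hz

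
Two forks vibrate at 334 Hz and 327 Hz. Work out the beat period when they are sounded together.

0.143 s

f_beat = |334 − 327| = 7 Hz.
Beat period T = 1 / f_beat = 1 / 7 s.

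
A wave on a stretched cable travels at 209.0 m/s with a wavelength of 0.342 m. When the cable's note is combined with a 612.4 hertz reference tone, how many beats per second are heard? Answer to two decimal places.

1.29 Hz

Source frequency f = v/λ = 209.0/0.342 = 611.1111 Hz.
f_beat = |611.1111 − 612.4| = 1.29 Hz.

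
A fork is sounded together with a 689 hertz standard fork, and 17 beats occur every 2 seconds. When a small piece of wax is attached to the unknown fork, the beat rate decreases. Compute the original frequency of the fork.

697.5 Hz

Beat frequency = 17/2 = 8.5 Hz.
|f − 689| = 8.5, so the fork was at either 680.5 Hz or 697.5 Hz.
Loading a fork with wax lowers its frequency; the adjustment lowers the fork's frequency.
The beat rate fell, so the adjustment moved the fork toward 689 Hz — it must have started above the reference.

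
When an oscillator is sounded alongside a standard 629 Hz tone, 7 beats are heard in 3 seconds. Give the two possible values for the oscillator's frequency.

Beat frequency = 7/3 = 2.3333 Hz.
|f − 629| = 2.3333, so f = 629 ± 2.3333.

626.6667 Hz or 631.3333 Hz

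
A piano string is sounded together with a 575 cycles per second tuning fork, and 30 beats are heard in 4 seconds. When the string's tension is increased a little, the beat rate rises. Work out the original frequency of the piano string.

582.5 Hz

Beat frequency = 30/4 = 7.5 Hz.
|f − 575| = 7.5, so the piano string was at either 567.5 Hz or 582.5 Hz.
Higher tension means higher frequency; the adjustment raises the piano string's frequency.
The beat rate rose, so the adjustment moved the piano string further from 575 Hz — it was already above the reference.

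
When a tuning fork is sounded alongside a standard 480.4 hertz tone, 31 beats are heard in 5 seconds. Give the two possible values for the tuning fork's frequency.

474.2 Hz or 486.6 Hz

Beat frequency = 31/5 = 6.2 Hz.
|f − 480.4| = 6.2, so f = 480.4 ± 6.2.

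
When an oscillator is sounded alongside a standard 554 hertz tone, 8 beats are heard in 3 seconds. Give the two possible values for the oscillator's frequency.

551.3333 Hz or 556.6667 Hz

Beat frequency = 8/3 = 2.6667 Hz.
|f − 554| = 2.6667, so f = 554 ± 2.6667.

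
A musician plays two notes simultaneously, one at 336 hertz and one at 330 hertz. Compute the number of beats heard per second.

6 Hz

Beats arise from superposition of two nearby frequencies; the beat rate is |f₁ − f₂|.
|336 − 330| = 6 Hz.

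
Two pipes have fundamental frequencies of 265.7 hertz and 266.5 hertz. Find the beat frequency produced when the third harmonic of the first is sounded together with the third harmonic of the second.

Third harmonic of the first: 3·265.7 = 797.1 Hz.
Third harmonic of the second: 3·266.5 = 799.5 Hz.
f_beat = |797.1 − 799.5| = 2.4 Hz.

2.4 Hz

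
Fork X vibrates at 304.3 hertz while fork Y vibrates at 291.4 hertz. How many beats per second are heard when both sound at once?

Beats arise from superposition of two nearby frequencies; the beat rate is |f₁ − f₂|.
|304.3 − 291.4| = 12.9 Hz.

12.9 Hz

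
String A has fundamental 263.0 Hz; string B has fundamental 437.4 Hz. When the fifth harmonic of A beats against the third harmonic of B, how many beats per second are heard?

2.8 Hz

Fifth harmonic of the first: 5·263.0 = 1315.0 Hz.
Third harmonic of the second: 3·437.4 = 1312.2 Hz.
f_beat = |1315.0 − 1312.2| = 2.8 Hz.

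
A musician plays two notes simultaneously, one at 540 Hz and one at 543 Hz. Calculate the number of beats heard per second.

3 Hz

Beats arise from superposition of two nearby frequencies; the beat rate is |f₁ − f₂|.
|540 − 543| = 3 Hz.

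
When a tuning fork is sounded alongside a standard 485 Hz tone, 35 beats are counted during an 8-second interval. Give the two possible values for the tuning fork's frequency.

Beat frequency = 35/8 = 4.375 Hz.
|f − 485| = 4.375, so f = 485 ± 4.375.

480.625 Hz or 489.375 Hz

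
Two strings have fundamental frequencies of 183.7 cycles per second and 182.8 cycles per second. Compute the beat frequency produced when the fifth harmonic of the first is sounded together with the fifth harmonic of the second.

4.5 Hz

Fifth harmonic of the first: 5·183.7 = 918.5 Hz.
Fifth harmonic of the second: 5·182.8 = 914.0 Hz.
f_beat = |918.5 − 914.0| = 4.5 Hz.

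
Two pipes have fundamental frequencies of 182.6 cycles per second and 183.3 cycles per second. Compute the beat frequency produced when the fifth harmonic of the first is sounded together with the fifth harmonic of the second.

3.5 Hz

Fifth harmonic of the first: 5·182.6 = 913.0 Hz.
Fifth harmonic of the second: 5·183.3 = 916.5 Hz.
f_beat = |913.0 − 916.5| = 3.5 Hz.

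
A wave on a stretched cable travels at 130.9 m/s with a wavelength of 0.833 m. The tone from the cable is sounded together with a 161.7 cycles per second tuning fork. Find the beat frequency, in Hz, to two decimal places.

4.56 Hz

Source frequency f = v/λ = 130.9/0.833 = 157.1429 Hz.
f_beat = |157.1429 − 161.7| = 4.56 Hz.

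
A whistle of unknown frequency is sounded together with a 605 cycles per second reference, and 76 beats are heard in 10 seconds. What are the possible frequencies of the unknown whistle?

Beat frequency = 76/10 = 7.6 Hz.
|f − 605| = 7.6, so f = 605 ± 7.6.

597.4 Hz or 612.6 Hz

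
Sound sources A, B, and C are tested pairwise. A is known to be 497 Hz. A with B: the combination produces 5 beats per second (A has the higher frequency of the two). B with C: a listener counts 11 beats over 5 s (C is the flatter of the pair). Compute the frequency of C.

489.8 Hz

B is below A, so f_B = 497 − 5 = 492 Hz.
B–C: Beat frequency = 11/5 = 2.2 Hz.
C is below B, so f_C = 492 − 2.2 = 489.8 Hz.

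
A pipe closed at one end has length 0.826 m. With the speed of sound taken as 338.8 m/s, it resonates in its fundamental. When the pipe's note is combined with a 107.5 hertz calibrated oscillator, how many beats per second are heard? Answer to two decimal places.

4.96 Hz

Closed pipe (odd harmonics): f_n = n·v/(4L) = 1·338.8/(4·0.826) = 102.5424 Hz.
f_beat = |102.5424 − 107.5| = 4.96 Hz.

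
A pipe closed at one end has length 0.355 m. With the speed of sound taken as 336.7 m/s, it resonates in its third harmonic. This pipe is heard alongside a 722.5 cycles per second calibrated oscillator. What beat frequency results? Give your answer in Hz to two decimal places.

Closed pipe (odd harmonics): f_n = n·v/(4L) = 3·336.7/(4·0.355) = 711.3380 Hz.
f_beat = |711.3380 − 722.5| = 11.16 Hz.

11.16 Hz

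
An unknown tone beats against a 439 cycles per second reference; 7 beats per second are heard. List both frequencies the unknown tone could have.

|f − 439| = 7, so f = 439 ± 7.

432 Hz or 446 Hz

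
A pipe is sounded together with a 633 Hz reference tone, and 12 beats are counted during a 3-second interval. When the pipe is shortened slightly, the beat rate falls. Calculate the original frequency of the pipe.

629 Hz

Beat frequency = 12/3 = 4 Hz.
|f − 633| = 4, so the pipe was at either 629 Hz or 637 Hz.
A shorter pipe has a higher fundamental; the adjustment raises the pipe's frequency.
The beat rate fell, so the adjustment moved the pipe toward 633 Hz — it must have started below the reference.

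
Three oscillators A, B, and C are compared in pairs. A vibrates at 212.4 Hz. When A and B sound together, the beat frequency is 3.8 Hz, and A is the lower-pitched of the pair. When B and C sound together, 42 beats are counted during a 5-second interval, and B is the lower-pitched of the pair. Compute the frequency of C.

224.6 Hz

B is above A, so f_B = 212.4 + 3.8 = 216.2 Hz.
B–C: Beat frequency = 42/5 = 8.4 Hz.
C is above B, so f_C = 216.2 + 8.4 = 224.6 Hz.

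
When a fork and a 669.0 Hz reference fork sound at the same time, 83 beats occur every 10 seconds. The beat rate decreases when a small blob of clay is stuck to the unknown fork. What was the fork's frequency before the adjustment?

Beat frequency = 83/10 = 8.3 Hz.
|f − 669.0| = 8.3, so the fork was at either 660.7 Hz or 677.3 Hz.
Adding mass to a fork lowers its frequency; the adjustment lowers the fork's frequency.
The beat rate fell, so the adjustment moved the fork toward 669.0 Hz — it must have started above the reference.

677.3 Hz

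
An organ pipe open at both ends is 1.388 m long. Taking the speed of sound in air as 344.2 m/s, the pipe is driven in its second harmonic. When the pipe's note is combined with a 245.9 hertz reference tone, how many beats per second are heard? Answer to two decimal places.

2.08 Hz

Open pipe: f_n = n·v/(2L) = 2·344.2/(2·1.388) = 247.9827 Hz.
f_beat = |247.9827 − 245.9| = 2.08 Hz.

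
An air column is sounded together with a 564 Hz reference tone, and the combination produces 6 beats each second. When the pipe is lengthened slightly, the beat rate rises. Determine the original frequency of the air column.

558 Hz

|f − 564| = 6, so the air column was at either 558 Hz or 570 Hz.
A longer pipe has a lower fundamental; the adjustment lowers the air column's frequency.
The beat rate rose, so the adjustment moved the air column further from 564 Hz — it was already below the reference.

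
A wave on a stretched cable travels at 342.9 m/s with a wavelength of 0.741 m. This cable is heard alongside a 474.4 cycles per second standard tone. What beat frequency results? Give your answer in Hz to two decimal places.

Source frequency f = v/λ = 342.9/0.741 = 462.7530 Hz.
f_beat = |462.7530 − 474.4| = 11.65 Hz.

11.65 Hz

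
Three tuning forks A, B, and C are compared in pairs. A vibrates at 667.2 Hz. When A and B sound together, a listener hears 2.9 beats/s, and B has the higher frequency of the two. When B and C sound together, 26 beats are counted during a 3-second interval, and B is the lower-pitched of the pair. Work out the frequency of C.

678.7667 Hz

B is above A, so f_B = 667.2 + 2.9 = 670.1 Hz.
B–C: Beat frequency = 26/3 = 8.6667 Hz.
C is above B, so f_C = 670.1 + 8.6667 = 678.7667 Hz.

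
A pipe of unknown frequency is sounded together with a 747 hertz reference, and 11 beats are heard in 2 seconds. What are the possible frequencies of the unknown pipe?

741.5 Hz or 752.5 Hz

Beat frequency = 11/2 = 5.5 Hz.
|f − 747| = 5.5, so f = 747 ± 5.5.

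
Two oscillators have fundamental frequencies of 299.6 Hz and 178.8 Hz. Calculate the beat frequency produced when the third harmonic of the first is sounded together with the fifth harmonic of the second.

4.8 Hz

Third harmonic of the first: 3·299.6 = 898.8 Hz.
Fifth harmonic of the second: 5·178.8 = 894.0 Hz.
f_beat = |898.8 − 894.0| = 4.8 Hz.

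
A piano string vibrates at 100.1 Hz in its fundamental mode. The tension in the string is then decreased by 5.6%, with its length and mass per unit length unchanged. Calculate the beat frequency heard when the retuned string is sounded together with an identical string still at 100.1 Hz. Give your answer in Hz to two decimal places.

2.84 Hz

For a string, f ∝ √T, so the new frequency is 100.1·√0.944 = 97.2568 Hz.
f_beat = |97.2568 − 100.1| = 2.84 Hz.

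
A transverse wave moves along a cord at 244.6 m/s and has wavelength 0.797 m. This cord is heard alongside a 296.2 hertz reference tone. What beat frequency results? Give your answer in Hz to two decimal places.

10.70 Hz

Source frequency f = v/λ = 244.6/0.797 = 306.9009 Hz.
f_beat = |306.9009 − 296.2| = 10.70 Hz.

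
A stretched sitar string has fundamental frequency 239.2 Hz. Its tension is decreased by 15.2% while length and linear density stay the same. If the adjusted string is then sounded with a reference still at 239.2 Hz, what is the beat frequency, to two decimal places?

18.93 Hz

For a string, f ∝ √T, so the new frequency is 239.2·√0.848 = 220.2719 Hz.
f_beat = |220.2719 − 239.2| = 18.93 Hz.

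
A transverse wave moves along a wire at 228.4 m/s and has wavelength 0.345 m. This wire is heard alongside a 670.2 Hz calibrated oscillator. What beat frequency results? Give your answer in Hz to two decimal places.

Source frequency f = v/λ = 228.4/0.345 = 662.0290 Hz.
f_beat = |662.0290 − 670.2| = 8.17 Hz.

8.17 Hz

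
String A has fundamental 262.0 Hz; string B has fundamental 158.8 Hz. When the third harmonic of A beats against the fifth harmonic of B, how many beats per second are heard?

Third harmonic of the first: 3·262.0 = 786.0 Hz.
Fifth harmonic of the second: 5·158.8 = 794.0 Hz.
f_beat = |786.0 − 794.0| = 8.0 Hz.

8.0 Hz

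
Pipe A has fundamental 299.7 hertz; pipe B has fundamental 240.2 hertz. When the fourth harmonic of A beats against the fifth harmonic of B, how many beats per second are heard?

2.2 Hz

Fourth harmonic of the first: 4·299.7 = 1198.8 Hz.
Fifth harmonic of the second: 5·240.2 = 1201.0 Hz.
f_beat = |1198.8 − 1201.0| = 2.2 Hz.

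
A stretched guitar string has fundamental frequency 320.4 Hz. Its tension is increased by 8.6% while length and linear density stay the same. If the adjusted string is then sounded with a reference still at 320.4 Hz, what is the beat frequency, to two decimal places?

For a string, f ∝ √T, so the new frequency is 320.4·√1.086 = 333.8931 Hz.
f_beat = |333.8931 − 320.4| = 13.49 Hz.

13.49 Hz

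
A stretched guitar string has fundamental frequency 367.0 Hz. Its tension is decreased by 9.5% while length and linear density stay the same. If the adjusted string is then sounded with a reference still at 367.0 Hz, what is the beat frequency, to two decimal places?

17.87 Hz

For a string, f ∝ √T, so the new frequency is 367.0·√0.905 = 349.1326 Hz.
f_beat = |349.1326 − 367.0| = 17.87 Hz.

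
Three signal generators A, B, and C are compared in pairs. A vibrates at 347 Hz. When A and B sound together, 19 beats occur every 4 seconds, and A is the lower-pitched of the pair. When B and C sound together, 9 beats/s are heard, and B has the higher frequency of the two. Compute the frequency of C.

A–B: Beat frequency = 19/4 = 4.75 Hz.
B is above A, so f_B = 347 + 4.75 = 351.75 Hz.
C is below B, so f_C = 351.75 − 9 = 342.75 Hz.

342.75 Hz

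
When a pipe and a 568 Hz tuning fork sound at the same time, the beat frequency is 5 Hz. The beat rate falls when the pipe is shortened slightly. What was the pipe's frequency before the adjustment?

563 Hz

|f − 568| = 5, so the pipe was at either 563 Hz or 573 Hz.
A shorter pipe has a higher fundamental; the adjustment raises the pipe's frequency.
The beat rate fell, so the adjustment moved the pipe toward 568 Hz — it must have started below the reference.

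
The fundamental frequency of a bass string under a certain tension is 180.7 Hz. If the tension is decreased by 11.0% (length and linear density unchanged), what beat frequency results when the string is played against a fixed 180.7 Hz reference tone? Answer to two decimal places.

For a string, f ∝ √T, so the new frequency is 180.7·√0.890 = 170.4720 Hz.
f_beat = |170.4720 − 180.7| = 10.23 Hz.

10.23 Hz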